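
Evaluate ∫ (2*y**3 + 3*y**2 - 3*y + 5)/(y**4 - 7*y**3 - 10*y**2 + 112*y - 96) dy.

527*log(y - 6)/100 - 169*log(y - 4)/48 + 7*log(y - 1)/75 + 63*log(y + 4)/400 + C

Factor the denominator: (y - 6)*(y - 4)*(y - 1)*(y + 4).
Partial-fraction decomposition: 63/(400*(y + 4)) + 7/(75*(y - 1)) - 169/(48*(y - 4)) + 527/(100*(y - 6)).
Integrate each term: A/(y−a) contributes A·log|y−a|.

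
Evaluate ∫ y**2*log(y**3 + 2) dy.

y**3*log(y**3 + 2)/3 - y**3/3 + 2*log(y**3 + 2)/3 + C

Let u = y**3 + 2, so du = (3*y**2) dy.
The integral becomes (1/3)·∫ log(u) du; integrate by parts with u′=log(u), dv′=du.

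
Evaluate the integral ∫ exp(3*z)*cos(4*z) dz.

4*exp(3*z)*sin(4*z)/25 + 3*exp(3*z)*cos(4*z)/25 + C

Let I denote the integral. Integrate by parts with u = cos(4*z), dv = exp(3*z) dz, so v = exp(3*z)/3: I = exp(3*z)*cos(4*z)/3 + (4/3)·∫ exp(3*z)*sin(4*z) dz.
Apply parts again with u = sin(4*z), dv = exp(3*z) dz: ∫ exp(3*z)*sin(4*z) dz = exp(3*z)*sin(4*z)/3 − (4/3)·I. Substituting back brings back I: I = 4*exp(3*z)*sin(4*z)/9 + exp(3*z)*cos(4*z)/3 − (16/9)·I.
Solving for I: (1 + 16/9)·I equals the remaining terms, so I = (9/25)·(4*exp(3*z)*sin(4*z)/9 + exp(3*z)*cos(4*z)/3).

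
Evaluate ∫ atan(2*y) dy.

y*atan(2*y) - log(4*y**2 + 1)/4 + C

Use integration by parts with u = arctan(2*y), dv = dy.
Then du = 2/(4*y**2 + 1) dy.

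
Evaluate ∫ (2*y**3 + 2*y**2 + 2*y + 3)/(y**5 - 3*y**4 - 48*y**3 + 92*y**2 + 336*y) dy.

log(y)/112 + 89*log(y - 7)/273 - 19*log(y - 4)/80 + log(y + 2)/48 - 123*log(y + 6)/1040 + C

Factor the denominator: y*(y - 7)*(y - 4)*(y + 2)*(y + 6).
Partial-fraction decomposition: -123/(1040*(y + 6)) + 1/(48*(y + 2)) - 19/(80*(y - 4)) + 89/(273*(y - 7)) + 1/(112*y).
Integrate each term: A/(y−a) contributes A·log|y−a|.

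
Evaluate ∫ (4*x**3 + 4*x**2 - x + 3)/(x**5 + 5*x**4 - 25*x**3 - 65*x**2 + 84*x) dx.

log(x)/28 + 29*log(x - 4)/84 - 5*log(x - 1)/48 + 11*log(x + 3)/56 - 53*log(x + 7)/112 + C

Factor the denominator: x*(x - 4)*(x - 1)*(x + 3)*(x + 7).
Partial-fraction decomposition: -53/(112*(x + 7)) + 11/(56*(x + 3)) - 5/(48*(x - 1)) + 29/(84*(x - 4)) + 1/(28*x).
Integrate each term: A/(x−a) contributes A·log|x−a|.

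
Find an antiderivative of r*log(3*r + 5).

Use integration by parts with u = log(3*r + 5), dv = r dr.
Then du = 3/(3*r + 5) dr and v = r**2/2.

r**2*log(3*r + 5)/2 - r**2/4 + 5*r/6 - 25*log(3*r + 5)/18 + C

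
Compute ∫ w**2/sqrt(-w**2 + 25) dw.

Substitute w = 5·sin(θ), so dw = 5·cos(θ) dθ and the radical becomes sqrt(-w**2 + 25) = 5·cos(θ) by the Pythagorean identity.
Integrate the resulting trig expression in θ, then back-substitute θ = asin(w/5), sin(θ) = w/5, cos(θ) = sqrt(-w**2 + 25)/5 (absorbing any constant into C).

-w*sqrt(-w**2 + 25)/2 + 25*asin(w/5)/2 + C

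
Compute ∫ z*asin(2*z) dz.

z**2*asin(2*z)/2 + z*sqrt(-4*z**2 + 1)/8 - asin(2*z)/16 + C

Use integration by parts with u = arcsin(2*z), dv = z dz.
Then du = 2/sqrt(-4*z**2 + 1) dz.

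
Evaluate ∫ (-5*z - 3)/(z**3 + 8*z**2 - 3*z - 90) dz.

Factor the denominator: (z - 3)*(z + 5)*(z + 6).
Partial-fraction decomposition: 3/(z + 6) - 11/(4*(z + 5)) - 1/(4*(z - 3)).
Integrate each term: A/(z−a) contributes A·log|z−a|.

-log(z - 3)/4 - 11*log(z + 5)/4 + 3*log(z + 6) + C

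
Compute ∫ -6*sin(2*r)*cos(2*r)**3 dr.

Let u = cos(2*r), so du = (-2*sin(2*r)) dr.
Rewriting, the integral becomes 3·∫ u^3 du = 3·u^4/4.
Substituting back, u = cos(2*r).

3*cos(2*r)**4/4 + C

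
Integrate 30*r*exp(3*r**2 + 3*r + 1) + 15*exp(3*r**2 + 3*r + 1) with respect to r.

Let u = 3*r**2 + 3*r + 1, so du = (6*r + 3) dr.
Rewriting, the integral becomes 5·∫ e^u du = 5·e^u.
Substituting back, u = 3*r**2 + 3*r + 1.

5*exp(3*r**2 + 3*r + 1) + C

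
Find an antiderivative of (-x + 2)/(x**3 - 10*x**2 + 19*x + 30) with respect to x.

-4*log(x - 6)/7 + log(x - 5)/2 + log(x + 1)/14 + C

Factor the denominator: (x - 6)*(x - 5)*(x + 1).
Partial-fraction decomposition: 1/(14*(x + 1)) + 1/(2*(x - 5)) - 4/(7*(x - 6)).
Integrate each term: A/(x−a) contributes A·log|x−a|.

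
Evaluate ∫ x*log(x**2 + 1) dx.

Let u = x**2 + 1, so du = (2*x) dx.
The integral becomes (1/2)·∫ log(u) du; integrate by parts with u′=log(u), dv′=du.

x**2*log(x**2 + 1)/2 - x**2/2 + log(x**2 + 1)/2 + C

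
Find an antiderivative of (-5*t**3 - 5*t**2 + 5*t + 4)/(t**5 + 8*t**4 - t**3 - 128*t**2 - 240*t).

-log(t)/60 - 47*log(t - 4)/252 + 79*log(t + 3)/42 - 7*log(t + 4) + 479*log(t + 5)/90 + C

Factor the denominator: t*(t - 4)*(t + 3)*(t + 4)*(t + 5).
Partial-fraction decomposition: 479/(90*(t + 5)) - 7/(t + 4) + 79/(42*(t + 3)) - 47/(252*(t - 4)) - 1/(60*t).
Integrate each term: A/(t−a) contributes A·log|t−a|.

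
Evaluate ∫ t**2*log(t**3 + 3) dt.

t**3*log(t**3 + 3)/3 - t**3/3 + log(t**3 + 3) + C

Let u = t**3 + 3, so du = (3*t**2) dt.
The integral becomes (1/3)·∫ log(u) du; integrate by parts with u′=log(u), dv′=du.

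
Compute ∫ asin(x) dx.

Use integration by parts with u = arcsin(x), dv = dx.
Then du = 1/sqrt(-x**2 + 1) dx.

x*asin(x) + sqrt(-x**2 + 1) + C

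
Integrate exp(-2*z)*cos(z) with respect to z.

Let I denote the integral. Integrate by parts with u = cos(z), dv = exp(-2*z) dz, so v = -exp(-2*z)/2: I = -exp(-2*z)*cos(z)/2 − (1/2)·∫ exp(-2*z)*sin(z) dz.
Apply parts again with u = sin(z), dv = exp(-2*z) dz: ∫ exp(-2*z)*sin(z) dz = -exp(-2*z)*sin(z)/2 + (1/2)·I. Substituting back brings back I: I = exp(-2*z)*sin(z)/4 - exp(-2*z)*cos(z)/2 − (1/4)·I.
Solving for I: (1 + 1/4)·I equals the remaining terms, so I = (4/5)·(exp(-2*z)*sin(z)/4 - exp(-2*z)*cos(z)/2).

exp(-2*z)*sin(z)/5 - 2*exp(-2*z)*cos(z)/5 + C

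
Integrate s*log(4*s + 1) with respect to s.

s**2*log(4*s + 1)/2 - s**2/4 + s/8 - log(4*s + 1)/32 + C

Use integration by parts with u = log(4*s + 1), dv = s ds.
Then du = 4/(4*s + 1) ds and v = s**2/2.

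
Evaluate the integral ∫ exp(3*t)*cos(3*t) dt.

exp(3*t)*sin(3*t)/6 + exp(3*t)*cos(3*t)/6 + C

Let I denote the integral. Integrate by parts with u = cos(3*t), dv = exp(3*t) dt, so v = exp(3*t)/3: I = exp(3*t)*cos(3*t)/3 + ∫ exp(3*t)*sin(3*t) dt.
Apply parts again with u = sin(3*t), dv = exp(3*t) dt: ∫ exp(3*t)*sin(3*t) dt = exp(3*t)*sin(3*t)/3 − I. Substituting back brings back I: I = exp(3*t)*sin(3*t)/3 + exp(3*t)*cos(3*t)/3 − I.
Solving for I: (1 + 1)·I equals the remaining terms, so I = (1/2)·(exp(3*t)*sin(3*t)/3 + exp(3*t)*cos(3*t)/3).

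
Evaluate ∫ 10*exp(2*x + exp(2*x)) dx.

Let u = exp(2*x), so du = (2*exp(2*x)) dx.
Rewriting, the integral becomes 5·∫ e^u du = 5·e^u.
Substituting back, u = exp(2*x).

5*exp(exp(2*x)) + C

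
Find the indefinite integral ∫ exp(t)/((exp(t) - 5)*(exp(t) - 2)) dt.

Let u = e^t, du = e^t dt.
The integral becomes ∫ du/((u-5)(u-2)); decompose into partial fractions.

log(exp(t) - 5)/3 - log(exp(t) - 2)/3 + C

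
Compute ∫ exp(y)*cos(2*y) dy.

Let I denote the integral. Integrate by parts with u = cos(2*y), dv = exp(y) dy, so v = exp(y): I = exp(y)*cos(2*y) + 2·∫ exp(y)*sin(2*y) dy.
Apply parts again with u = sin(2*y), dv = exp(y) dy: ∫ exp(y)*sin(2*y) dy = exp(y)*sin(2*y) − 2·I. Substituting back brings back I: I = 2*exp(y)*sin(2*y) + exp(y)*cos(2*y) − 4·I.
Solving for I: (1 + 4)·I equals the remaining terms, so I = (1/5)·(2*exp(y)*sin(2*y) + exp(y)*cos(2*y)).

2*exp(y)*sin(2*y)/5 + exp(y)*cos(2*y)/5 + C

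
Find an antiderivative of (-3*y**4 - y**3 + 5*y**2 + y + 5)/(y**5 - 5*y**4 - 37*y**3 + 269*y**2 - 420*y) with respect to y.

-log(y)/84 - 373*log(y - 5)/24 + 743*log(y - 4)/44 - 217*log(y - 3)/60 - 6617*log(y + 7)/9240 + C

Factor the denominator: y*(y - 5)*(y - 4)*(y - 3)*(y + 7).
Partial-fraction decomposition: -6617/(9240*(y + 7)) - 217/(60*(y - 3)) + 743/(44*(y - 4)) - 373/(24*(y - 5)) - 1/(84*y).
Integrate each term: A/(y−a) contributes A·log|y−a|.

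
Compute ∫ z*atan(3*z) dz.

z**2*atan(3*z)/2 - z/6 + atan(3*z)/18 + C

Use integration by parts with u = arctan(3*z), dv = z dz.
Then du = 3/(9*z**2 + 1) dz.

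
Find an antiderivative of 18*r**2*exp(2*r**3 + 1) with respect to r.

Let u = 2*r**3 + 1, so du = (6*r**2) dr.
Rewriting, the integral becomes 3·∫ e^u du = 3·e^u.
Substituting back, u = 2*r**3 + 1.

3*exp(2*r**3 + 1) + C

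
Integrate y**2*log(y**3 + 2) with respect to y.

y**3*log(y**3 + 2)/3 - y**3/3 + 2*log(y**3 + 2)/3 + C

Let u = y**3 + 2, so du = (3*y**2) dy.
The integral becomes (1/3)·∫ log(u) du; integrate by parts with u′=log(u), dv′=du.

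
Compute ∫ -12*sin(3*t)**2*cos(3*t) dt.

-4*sin(3*t)**3/3 + C

Let u = sin(3*t), so du = (3*cos(3*t)) dt.
Rewriting, the integral becomes -4·∫ u^2 du = -4·u^3/3.
Substituting back, u = sin(3*t).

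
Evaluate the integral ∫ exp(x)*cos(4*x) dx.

4*exp(x)*sin(4*x)/17 + exp(x)*cos(4*x)/17 + C

Let I denote the integral. Integrate by parts with u = cos(4*x), dv = exp(x) dx, so v = exp(x): I = exp(x)*cos(4*x) + 4·∫ exp(x)*sin(4*x) dx.
Apply parts again with u = sin(4*x), dv = exp(x) dx: ∫ exp(x)*sin(4*x) dx = exp(x)*sin(4*x) − 4·I. Substituting back brings back I: I = 4*exp(x)*sin(4*x) + exp(x)*cos(4*x) − 16·I.
Solving for I: (1 + 16)·I equals the remaining terms, so I = (1/17)·(4*exp(x)*sin(4*x) + exp(x)*cos(4*x)).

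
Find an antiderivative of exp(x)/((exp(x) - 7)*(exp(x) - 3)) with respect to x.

Let u = e^x, du = e^x dx.
The integral becomes ∫ du/((u-3)(u-7)); decompose into partial fractions.

log(exp(x) - 7)/4 - log(exp(x) - 3)/4 + C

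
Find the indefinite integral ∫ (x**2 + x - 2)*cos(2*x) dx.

Use integration by parts with u = x**2 + x - 2, dv = cos(2*x) dx, so v = sin(2*x)/2.
Apply parts 2 times (tabular method): alternate signs, differentiate u down to 0, integrate dv up.

x**2*sin(2*x)/2 + x*sin(2*x)/2 + x*cos(2*x)/2 - 5*sin(2*x)/4 + cos(2*x)/4 + C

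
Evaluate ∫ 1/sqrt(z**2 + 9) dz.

Substitute z = 3·tan(θ), so dz = 3·sec(θ)^2 dθ and the radical becomes sqrt(z**2 + 9) = 3·sec(θ) by the Pythagorean identity.
Integrate the resulting trig expression in θ, then back-substitute tan(θ) = z/3, sec(θ) = sqrt(z**2 + 9)/3 (absorbing any constant into C).

log(z + sqrt(z**2 + 9)) + C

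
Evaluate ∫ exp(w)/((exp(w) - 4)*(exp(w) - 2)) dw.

log(exp(w) - 4)/2 - log(exp(w) - 2)/2 + C

Let u = e^w, du = e^w dw.
The integral becomes ∫ du/((u-4)(u-2)); decompose into partial fractions.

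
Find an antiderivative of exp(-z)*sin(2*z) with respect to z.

Let I denote the integral. Integrate by parts with u = sin(2*z), dv = exp(-z) dz, so v = -exp(-z): I = -exp(-z)*sin(2*z) + 2·∫ exp(-z)*cos(2*z) dz.
Apply parts again with u = cos(2*z), dv = exp(-z) dz: ∫ exp(-z)*cos(2*z) dz = -exp(-z)*cos(2*z) − 2·I. Substituting back brings back I: I = -exp(-z)*sin(2*z) - 2*exp(-z)*cos(2*z) − 4·I.
Solving for I: (1 + 4)·I equals the remaining terms, so I = (1/5)·(-exp(-z)*sin(2*z) - 2*exp(-z)*cos(2*z)).

-exp(-z)*sin(2*z)/5 - 2*exp(-z)*cos(2*z)/5 + C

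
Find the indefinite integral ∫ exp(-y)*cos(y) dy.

Let I denote the integral. Integrate by parts with u = cos(y), dv = exp(-y) dy, so v = -exp(-y): I = -exp(-y)*cos(y) − ∫ exp(-y)*sin(y) dy.
Apply parts again with u = sin(y), dv = exp(-y) dy: ∫ exp(-y)*sin(y) dy = -exp(-y)*sin(y) + I. Substituting back brings back I: I = exp(-y)*sin(y) - exp(-y)*cos(y) − I.
Solving for I: (1 + 1)·I equals the remaining terms, so I = (1/2)·(exp(-y)*sin(y) - exp(-y)*cos(y)).

exp(-y)*sin(y)/2 - exp(-y)*cos(y)/2 + C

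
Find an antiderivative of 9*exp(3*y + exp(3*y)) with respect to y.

Let u = exp(3*y), so du = (3*exp(3*y)) dy.
Rewriting, the integral becomes 3·∫ e^u du = 3·e^u.
Substituting back, u = exp(3*y).

3*exp(exp(3*y)) + C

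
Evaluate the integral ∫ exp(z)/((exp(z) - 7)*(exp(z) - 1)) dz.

Let u = e^z, du = e^z dz.
The integral becomes ∫ du/((u-7)(u-1)); decompose into partial fractions.

log(exp(z) - 7)/6 - log(exp(z) - 1)/6 + C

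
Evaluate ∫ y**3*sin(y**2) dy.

Let u = y², du = 2y dy; rewrite as (1/2)∫ u^1·sin(1u) du.
Now integrate by parts 1 time.

-y**2*cos(y**2)/2 + sin(y**2)/2 + C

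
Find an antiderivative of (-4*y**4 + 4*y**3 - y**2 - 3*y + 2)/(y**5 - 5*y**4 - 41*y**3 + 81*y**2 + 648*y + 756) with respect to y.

Factor the denominator: (y - 7)*(y - 6)*(y + 2)*(y + 3)**2.
Partial-fraction decomposition: -20/(81*(y + 3)) + 43/(9*(y + 3)**2) - 23/(18*(y + 2)) + 1093/(162*(y - 6)) - 83/(9*(y - 7)).
Integrate each term; A/(y−a) gives A·log|y−a|; A/(y−a)² gives −A/(y−a).

-83*log(y - 7)/9 + 1093*log(y - 6)/162 - 23*log(y + 2)/18 - 20*log(y + 3)/81 - 43/(9*y + 27) + C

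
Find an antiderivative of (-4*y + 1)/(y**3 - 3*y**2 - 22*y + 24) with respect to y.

-23*log(y - 6)/50 + 3*log(y - 1)/25 + 17*log(y + 4)/50 + C

Factor the denominator: (y - 6)*(y - 1)*(y + 4).
Partial-fraction decomposition: 17/(50*(y + 4)) + 3/(25*(y - 1)) - 23/(50*(y - 6)).
Integrate each term: A/(y−a) contributes A·log|y−a|.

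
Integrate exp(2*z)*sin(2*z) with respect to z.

exp(2*z)*sin(2*z)/4 - exp(2*z)*cos(2*z)/4 + C

Let I denote the integral. Integrate by parts with u = sin(2*z), dv = exp(2*z) dz, so v = exp(2*z)/2: I = exp(2*z)*sin(2*z)/2 − ∫ exp(2*z)*cos(2*z) dz.
Apply parts again with u = cos(2*z), dv = exp(2*z) dz: ∫ exp(2*z)*cos(2*z) dz = exp(2*z)*cos(2*z)/2 + I. Substituting back brings back I: I = exp(2*z)*sin(2*z)/2 - exp(2*z)*cos(2*z)/2 − I.
Solving for I: (1 + 1)·I equals the remaining terms, so I = (1/2)·(exp(2*z)*sin(2*z)/2 - exp(2*z)*cos(2*z)/2).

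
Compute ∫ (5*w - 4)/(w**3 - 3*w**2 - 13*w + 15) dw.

Factor the denominator: (w - 5)*(w - 1)*(w + 3).
Partial-fraction decomposition: -19/(32*(w + 3)) - 1/(16*(w - 1)) + 21/(32*(w - 5)).
Integrate each term: A/(w−a) contributes A·log|w−a|.

21*log(w - 5)/32 - log(w - 1)/16 - 19*log(w + 3)/32 + C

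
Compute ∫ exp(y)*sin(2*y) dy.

exp(y)*sin(2*y)/5 - 2*exp(y)*cos(2*y)/5 + C

Let I denote the integral. Integrate by parts with u = sin(2*y), dv = exp(y) dy, so v = exp(y): I = exp(y)*sin(2*y) − 2·∫ exp(y)*cos(2*y) dy.
Apply parts again with u = cos(2*y), dv = exp(y) dy: ∫ exp(y)*cos(2*y) dy = exp(y)*cos(2*y) + 2·I. Substituting back brings back I: I = exp(y)*sin(2*y) - 2*exp(y)*cos(2*y) − 4·I.
Solving for I: (1 + 4)·I equals the remaining terms, so I = (1/5)·(exp(y)*sin(2*y) - 2*exp(y)*cos(2*y)).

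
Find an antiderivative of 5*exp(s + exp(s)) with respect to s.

Let u = exp(s), so du = (exp(s)) ds.
Rewriting, the integral becomes 5·∫ e^u du = 5·e^u.
Substituting back, u = exp(s).

5*exp(exp(s)) + C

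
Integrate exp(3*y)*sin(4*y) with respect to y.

3*exp(3*y)*sin(4*y)/25 - 4*exp(3*y)*cos(4*y)/25 + C

Let I denote the integral. Integrate by parts with u = sin(4*y), dv = exp(3*y) dy, so v = exp(3*y)/3: I = exp(3*y)*sin(4*y)/3 − (4/3)·∫ exp(3*y)*cos(4*y) dy.
Apply parts again with u = cos(4*y), dv = exp(3*y) dy: ∫ exp(3*y)*cos(4*y) dy = exp(3*y)*cos(4*y)/3 + (4/3)·I. Substituting back brings back I: I = exp(3*y)*sin(4*y)/3 - 4*exp(3*y)*cos(4*y)/9 − (16/9)·I.
Solving for I: (1 + 16/9)·I equals the remaining terms, so I = (9/25)·(exp(3*y)*sin(4*y)/3 - 4*exp(3*y)*cos(4*y)/9).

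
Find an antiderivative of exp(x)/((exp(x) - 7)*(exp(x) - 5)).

Let u = e^x, du = e^x dx.
The integral becomes ∫ du/((u-7)(u-5)); decompose into partial fractions.

log(exp(x) - 7)/2 - log(exp(x) - 5)/2 + C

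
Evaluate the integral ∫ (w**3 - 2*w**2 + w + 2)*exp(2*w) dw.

Use integration by parts with u = w**3 - 2*w**2 + w + 2, dv = exp(2*w) dw, so v = exp(2*w)/2.
Apply parts 3 times (tabular method): alternate signs, differentiate u down to 0, integrate dv up.

(4*w**3 - 14*w**2 + 18*w - 1)*exp(2*w)/8 + C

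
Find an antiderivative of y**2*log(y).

y**3*log(y)/3 - y**3/9 + C

Use integration by parts with u = log(y), dv = y**2 dy.
Then du = 1/y dy and v = y**3/3.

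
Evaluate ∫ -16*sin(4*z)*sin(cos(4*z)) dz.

-4*cos(cos(4*z)) + C

Let u = cos(4*z), so du = (-4*sin(4*z)) dz.
Rewriting, the integral becomes 4·∫ sin(u) du = 4·-cos(u).
Substituting back, u = cos(4*z).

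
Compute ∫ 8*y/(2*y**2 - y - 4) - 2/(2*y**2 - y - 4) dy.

2*log(2*y**2 - y - 4) + C

Let u = 2*y**2 - y - 4, so du = (4*y - 1) dy.
Rewriting, the integral becomes 2·∫ 1/u du = 2·log(u).
Substituting back, u = 2*y**2 - y - 4.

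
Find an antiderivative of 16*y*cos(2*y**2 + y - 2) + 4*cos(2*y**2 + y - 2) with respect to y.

4*sin(2*y**2 + y - 2) + C

Let u = 2*y**2 + y - 2, so du = (4*y + 1) dy.
Rewriting, the integral becomes 4·∫ cos(u) du = 4·sin(u).
Substituting back, u = 2*y**2 + y - 2.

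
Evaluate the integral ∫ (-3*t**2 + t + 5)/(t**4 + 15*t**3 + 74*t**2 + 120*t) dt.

log(t)/24 + 47*log(t + 4)/8 - 15*log(t + 5) + 109*log(t + 6)/12 + C

Factor the denominator: t*(t + 4)*(t + 5)*(t + 6).
Partial-fraction decomposition: 109/(12*(t + 6)) - 15/(t + 5) + 47/(8*(t + 4)) + 1/(24*t).
Integrate each term: A/(t−a) contributes A·log|t−a|.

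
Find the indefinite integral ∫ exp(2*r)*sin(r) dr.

2*exp(2*r)*sin(r)/5 - exp(2*r)*cos(r)/5 + C

Let I denote the integral. Integrate by parts with u = sin(r), dv = exp(2*r) dr, so v = exp(2*r)/2: I = exp(2*r)*sin(r)/2 − (1/2)·∫ exp(2*r)*cos(r) dr.
Apply parts again with u = cos(r), dv = exp(2*r) dr: ∫ exp(2*r)*cos(r) dr = exp(2*r)*cos(r)/2 + (1/2)·I. Substituting back brings back I: I = exp(2*r)*sin(r)/2 - exp(2*r)*cos(r)/4 − (1/4)·I.
Solving for I: (1 + 1/4)·I equals the remaining terms, so I = (4/5)·(exp(2*r)*sin(r)/2 - exp(2*r)*cos(r)/4).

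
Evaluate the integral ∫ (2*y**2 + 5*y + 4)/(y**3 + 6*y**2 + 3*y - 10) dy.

11*log(y - 1)/18 - 2*log(y + 2)/9 + 29*log(y + 5)/18 + C

Factor the denominator: (y - 1)*(y + 2)*(y + 5).
Partial-fraction decomposition: 29/(18*(y + 5)) - 2/(9*(y + 2)) + 11/(18*(y - 1)).
Integrate each term: A/(y−a) contributes A·log|y−a|.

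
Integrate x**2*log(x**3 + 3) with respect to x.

Let u = x**3 + 3, so du = (3*x**2) dx.
The integral becomes (1/3)·∫ log(u) du; integrate by parts with u′=log(u), dv′=du.

x**3*log(x**3 + 3)/3 - x**3/3 + log(x**3 + 3) + C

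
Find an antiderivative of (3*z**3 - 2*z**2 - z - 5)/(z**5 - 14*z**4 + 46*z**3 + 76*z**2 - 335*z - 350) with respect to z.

919*log(z - 7)/288 - 22*log(z - 5)/7 + log(z + 1)/32 - 5*log(z + 2)/63 + 15/(4*z - 20) + C

Factor the denominator: (z - 7)*(z - 5)**2*(z + 1)*(z + 2).
Partial-fraction decomposition: -5/(63*(z + 2)) + 1/(32*(z + 1)) - 22/(7*(z - 5)) - 15/(4*(z - 5)**2) + 919/(288*(z - 7)).
Integrate each term; A/(z−a) gives A·log|z−a|; A/(z−a)² gives −A/(z−a).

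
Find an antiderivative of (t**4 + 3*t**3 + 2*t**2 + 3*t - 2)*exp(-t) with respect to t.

Use integration by parts with u = t**4 + 3*t**3 + 2*t**2 + 3*t - 2, dv = exp(-t) dt, so v = -exp(-t).
Apply parts 4 times (tabular method): alternate signs, differentiate u down to 0, integrate dv up.

(-t**4 - 7*t**3 - 23*t**2 - 49*t - 47)*exp(-t) + C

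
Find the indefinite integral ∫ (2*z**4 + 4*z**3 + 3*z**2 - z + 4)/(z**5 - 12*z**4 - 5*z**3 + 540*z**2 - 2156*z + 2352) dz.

Factor the denominator: (z - 7)*(z - 6)*(z - 4)*(z - 2)*(z + 7).
Partial-fraction decomposition: 46/(231*(z + 7)) - 13/(60*(z - 2)) + 68/(11*(z - 4)) - 137/(4*(z - 6)) + 1053/(35*(z - 7)).
Integrate each term: A/(z−a) contributes A·log|z−a|.

1053*log(z - 7)/35 - 137*log(z - 6)/4 + 68*log(z - 4)/11 - 13*log(z - 2)/60 + 46*log(z + 7)/231 + C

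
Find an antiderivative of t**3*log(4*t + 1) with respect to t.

t**4*log(4*t + 1)/4 - t**4/16 + t**3/48 - t**2/128 + t/256 - log(4*t + 1)/1024 + C

Use integration by parts with u = log(4*t + 1), dv = t**3 dt.
Then du = 4/(4*t + 1) dt and v = t**4/4.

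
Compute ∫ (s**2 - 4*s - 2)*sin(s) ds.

Use integration by parts with u = s**2 - 4*s - 2, dv = sin(s) ds, so v = -cos(s).
Apply parts 2 times (tabular method): alternate signs, differentiate u down to 0, integrate dv up.

-s**2*cos(s) + 2*s*sin(s) + 4*s*cos(s) - 4*sin(s) + 4*cos(s) + C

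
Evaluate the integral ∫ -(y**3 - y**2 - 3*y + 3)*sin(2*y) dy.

y**3*cos(2*y)/2 - 3*y**2*sin(2*y)/4 - y**2*cos(2*y)/2 + y*sin(2*y)/2 - 9*y*cos(2*y)/4 + 9*sin(2*y)/8 + 7*cos(2*y)/4 + C

Use integration by parts with u = y**3 - y**2 - 3*y + 3, dv = -sin(2*y) dy, so v = cos(2*y)/2.
Apply parts 3 times (tabular method): alternate signs, differentiate u down to 0, integrate dv up.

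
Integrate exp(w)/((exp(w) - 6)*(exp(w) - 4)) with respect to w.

Let u = e^w, du = e^w dw.
The integral becomes ∫ du/((u-6)(u-4)); decompose into partial fractions.

log(exp(w) - 6)/2 - log(exp(w) - 4)/2 + C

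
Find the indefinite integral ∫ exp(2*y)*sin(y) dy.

Let I denote the integral. Integrate by parts with u = sin(y), dv = exp(2*y) dy, so v = exp(2*y)/2: I = exp(2*y)*sin(y)/2 − (1/2)·∫ exp(2*y)*cos(y) dy.
Apply parts again with u = cos(y), dv = exp(2*y) dy: ∫ exp(2*y)*cos(y) dy = exp(2*y)*cos(y)/2 + (1/2)·I. Substituting back brings back I: I = exp(2*y)*sin(y)/2 - exp(2*y)*cos(y)/4 − (1/4)·I.
Solving for I: (1 + 1/4)·I equals the remaining terms, so I = (4/5)·(exp(2*y)*sin(y)/2 - exp(2*y)*cos(y)/4).

2*exp(2*y)*sin(y)/5 - exp(2*y)*cos(y)/5 + C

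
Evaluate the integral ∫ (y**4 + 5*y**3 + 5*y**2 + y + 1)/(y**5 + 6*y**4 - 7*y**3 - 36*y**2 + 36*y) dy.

log(y)/36 + 79*log(y - 2)/80 - 13*log(y - 1)/28 + 11*log(y + 3)/180 + 391*log(y + 6)/1008 + C

Factor the denominator: y*(y - 2)*(y - 1)*(y + 3)*(y + 6).
Partial-fraction decomposition: 391/(1008*(y + 6)) + 11/(180*(y + 3)) - 13/(28*(y - 1)) + 79/(80*(y - 2)) + 1/(36*y).
Integrate each term: A/(y−a) contributes A·log|y−a|.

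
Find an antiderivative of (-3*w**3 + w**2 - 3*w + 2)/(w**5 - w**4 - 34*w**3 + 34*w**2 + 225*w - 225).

-363*log(w - 5)/640 + 79*log(w - 3)/192 - log(w - 1)/64 - 101*log(w + 3)/384 + 139*log(w + 5)/320 + C

Factor the denominator: (w - 5)*(w - 3)*(w - 1)*(w + 3)*(w + 5).
Partial-fraction decomposition: 139/(320*(w + 5)) - 101/(384*(w + 3)) - 1/(64*(w - 1)) + 79/(192*(w - 3)) - 363/(640*(w - 5)).
Integrate each term: A/(w−a) contributes A·log|w−a|.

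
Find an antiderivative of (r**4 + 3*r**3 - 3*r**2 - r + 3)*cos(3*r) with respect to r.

r**4*sin(3*r)/3 + r**3*sin(3*r) + 4*r**3*cos(3*r)/9 - 13*r**2*sin(3*r)/9 + r**2*cos(3*r) - r*sin(3*r) - 26*r*cos(3*r)/27 + 107*sin(3*r)/81 - cos(3*r)/3 + C

Use integration by parts with u = r**4 + 3*r**3 - 3*r**2 - r + 3, dv = cos(3*r) dr, so v = sin(3*r)/3.
Apply parts 4 times (tabular method): alternate signs, differentiate u down to 0, integrate dv up.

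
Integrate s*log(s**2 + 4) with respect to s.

s**2*log(s**2 + 4)/2 - s**2/2 + 2*log(s**2 + 4) + C

Let u = s**2 + 4, so du = (2*s) ds.
The integral becomes (1/2)·∫ log(u) du; integrate by parts with u′=log(u), dv′=du.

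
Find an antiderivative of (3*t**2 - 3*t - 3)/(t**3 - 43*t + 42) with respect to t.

Factor the denominator: (t - 6)*(t - 1)*(t + 7).
Partial-fraction decomposition: 165/(104*(t + 7)) + 3/(40*(t - 1)) + 87/(65*(t - 6)).
Integrate each term: A/(t−a) contributes A·log|t−a|.

87*log(t - 6)/65 + 3*log(t - 1)/40 + 165*log(t + 7)/104 + C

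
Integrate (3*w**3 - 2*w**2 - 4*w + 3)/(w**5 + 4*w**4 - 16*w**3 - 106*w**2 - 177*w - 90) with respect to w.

Factor the denominator: (w - 5)*(w + 1)*(w + 2)*(w + 3)**2.
Partial-fraction decomposition: 95/(32*(w + 3)) + 21/(4*(w + 3)**2) - 3/(w + 2) - 1/(12*(w + 1)) + 11/(96*(w - 5)).
Integrate each term; A/(w−a) gives A·log|w−a|; A/(w−a)² gives −A/(w−a).

11*log(w - 5)/96 - log(w + 1)/12 - 3*log(w + 2) + 95*log(w + 3)/32 - 21/(4*w + 12) + C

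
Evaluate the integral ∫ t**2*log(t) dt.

Use integration by parts with u = log(t), dv = t**2 dt.
Then du = 1/t dt and v = t**3/3.

t**3*log(t)/3 - t**3/9 + C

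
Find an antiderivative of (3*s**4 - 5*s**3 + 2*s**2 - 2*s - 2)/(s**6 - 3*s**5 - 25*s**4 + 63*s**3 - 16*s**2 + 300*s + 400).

Factor the denominator: (s - 5)*(s - 4)*(s + 1)*(s + 5)*(s**2 + 4).
Partial-fraction decomposition: (3*s + 52)/(290*(s**2 + 4)) - 1279/(5220*(s + 5)) + 1/(60*(s + 1)) - 47/(90*(s - 4)) + 322/(435*(s - 5)).
Integrate each term; A/(s−a) gives A·log|s−a|; the (Bs+D)/(s²+p²) term gives a log and an atan.

322*log(s - 5)/435 - 47*log(s - 4)/90 + log(s + 1)/60 - 1279*log(s + 5)/5220 + 3*log(s**2 + 4)/580 + 13*atan(s/2)/145 + C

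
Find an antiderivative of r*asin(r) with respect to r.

Use integration by parts with u = arcsin(r), dv = r dr.
Then du = 1/sqrt(-r**2 + 1) dr.

r**2*asin(r)/2 + r*sqrt(-r**2 + 1)/4 - asin(r)/4 + C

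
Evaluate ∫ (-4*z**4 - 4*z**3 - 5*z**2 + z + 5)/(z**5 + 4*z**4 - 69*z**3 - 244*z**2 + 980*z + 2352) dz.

-11209*log(z - 7)/4914 + 1351*log(z - 4)/1980 - 49*log(z + 2)/1080 + 4501*log(z + 6)/520 - 8479*log(z + 7)/770 + C

Factor the denominator: (z - 7)*(z - 4)*(z + 2)*(z + 6)*(z + 7).
Partial-fraction decomposition: -8479/(770*(z + 7)) + 4501/(520*(z + 6)) - 49/(1080*(z + 2)) + 1351/(1980*(z - 4)) - 11209/(4914*(z - 7)).
Integrate each term: A/(z−a) contributes A·log|z−a|.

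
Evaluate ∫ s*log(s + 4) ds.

s**2*log(s + 4)/2 - s**2/4 + 2*s - 8*log(s + 4) + C

Use integration by parts with u = log(s + 4), dv = s ds.
Then du = 1/(s + 4) ds and v = s**2/2.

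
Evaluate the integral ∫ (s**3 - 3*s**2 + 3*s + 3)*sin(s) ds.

Use integration by parts with u = s**3 - 3*s**2 + 3*s + 3, dv = sin(s) ds, so v = -cos(s).
Apply parts 3 times (tabular method): alternate signs, differentiate u down to 0, integrate dv up.

-s**3*cos(s) + 3*s**2*sin(s) + 3*s**2*cos(s) - 6*s*sin(s) + 3*s*cos(s) - 3*sin(s) - 9*cos(s) + C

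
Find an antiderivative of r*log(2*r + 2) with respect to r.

Use integration by parts with u = log(2*r + 2), dv = r dr.
Then du = 2/(2*r + 2) dr and v = r**2/2.

r**2*log(2*r + 2)/2 - r**2/4 + r/2 - log(r + 1)/2 + C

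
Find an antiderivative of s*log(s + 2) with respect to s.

Use integration by parts with u = log(s + 2), dv = s ds.
Then du = 1/(s + 2) ds and v = s**2/2.

s**2*log(s + 2)/2 - s**2/4 + s - 2*log(s + 2) + C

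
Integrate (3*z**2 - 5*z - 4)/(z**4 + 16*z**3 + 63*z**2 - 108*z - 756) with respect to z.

Factor the denominator: (z - 3)*(z + 6)**2*(z + 7).
Partial-fraction decomposition: -89/(5*(z + 7)) + 1441/(81*(z + 6)) - 134/(9*(z + 6)**2) + 4/(405*(z - 3)).
Integrate each term; A/(z−a) gives A·log|z−a|; A/(z−a)² gives −A/(z−a).

4*log(z - 3)/405 + 1441*log(z + 6)/81 - 89*log(z + 7)/5 + 134/(9*z + 54) + C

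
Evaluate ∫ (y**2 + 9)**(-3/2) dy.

Substitute y = 3·tan(θ), so dy = 3·sec(θ)^2 dθ and the radical becomes sqrt(y**2 + 9) = 3·sec(θ) by the Pythagorean identity.
Integrate the resulting trig expression in θ, then back-substitute tan(θ) = y/3, sec(θ) = sqrt(y**2 + 9)/3 (absorbing any constant into C).

y/(9*sqrt(y**2 + 9)) + C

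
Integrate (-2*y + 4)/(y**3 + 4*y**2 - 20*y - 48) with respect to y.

Factor the denominator: (y - 4)*(y + 2)*(y + 6).
Partial-fraction decomposition: 2/(5*(y + 6)) - 1/(3*(y + 2)) - 1/(15*(y - 4)).
Integrate each term: A/(y−a) contributes A·log|y−a|.

-log(y - 4)/15 - log(y + 2)/3 + 2*log(y + 6)/5 + C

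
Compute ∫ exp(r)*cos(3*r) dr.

3*exp(r)*sin(3*r)/10 + exp(r)*cos(3*r)/10 + C

Let I denote the integral. Integrate by parts with u = cos(3*r), dv = exp(r) dr, so v = exp(r): I = exp(r)*cos(3*r) + 3·∫ exp(r)*sin(3*r) dr.
Apply parts again with u = sin(3*r), dv = exp(r) dr: ∫ exp(r)*sin(3*r) dr = exp(r)*sin(3*r) − 3·I. Substituting back brings back I: I = 3*exp(r)*sin(3*r) + exp(r)*cos(3*r) − 9·I.
Solving for I: (1 + 9)·I equals the remaining terms, so I = (1/10)·(3*exp(r)*sin(3*r) + exp(r)*cos(3*r)).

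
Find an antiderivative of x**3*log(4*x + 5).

x**4*log(4*x + 5)/4 - x**4/16 + 5*x**3/48 - 25*x**2/128 + 125*x/256 - 625*log(4*x + 5)/1024 + C

Use integration by parts with u = log(4*x + 5), dv = x**3 dx.
Then du = 4/(4*x + 5) dx and v = x**4/4.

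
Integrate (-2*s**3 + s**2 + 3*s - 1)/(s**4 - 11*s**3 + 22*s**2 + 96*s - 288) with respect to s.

Factor the denominator: (s - 6)*(s - 4)**2*(s + 3).
Partial-fraction decomposition: -53/(441*(s + 3)) + 1695/(196*(s - 4)) + 101/(14*(s - 4)**2) - 379/(36*(s - 6)).
Integrate each term; A/(s−a) gives A·log|s−a|; A/(s−a)² gives −A/(s−a).

-379*log(s - 6)/36 + 1695*log(s - 4)/196 - 53*log(s + 3)/441 - 101/(14*s - 56) + C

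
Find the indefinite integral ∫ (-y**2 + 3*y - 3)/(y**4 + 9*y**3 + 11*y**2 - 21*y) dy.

log(y)/7 - log(y - 1)/32 - 7*log(y + 3)/16 + 73*log(y + 7)/224 + C

Factor the denominator: y*(y - 1)*(y + 3)*(y + 7).
Partial-fraction decomposition: 73/(224*(y + 7)) - 7/(16*(y + 3)) - 1/(32*(y - 1)) + 1/(7*y).
Integrate each term: A/(y−a) contributes A·log|y−a|.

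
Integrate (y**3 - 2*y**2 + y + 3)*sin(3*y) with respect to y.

Use integration by parts with u = y**3 - 2*y**2 + y + 3, dv = sin(3*y) dy, so v = -cos(3*y)/3.
Apply parts 3 times (tabular method): alternate signs, differentiate u down to 0, integrate dv up.

-y**3*cos(3*y)/3 + y**2*sin(3*y)/3 + 2*y**2*cos(3*y)/3 - 4*y*sin(3*y)/9 - y*cos(3*y)/9 + sin(3*y)/27 - 31*cos(3*y)/27 + C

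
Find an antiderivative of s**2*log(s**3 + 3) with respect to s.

Let u = s**3 + 3, so du = (3*s**2) ds.
The integral becomes (1/3)·∫ log(u) du; integrate by parts with u′=log(u), dv′=du.

s**3*log(s**3 + 3)/3 - s**3/3 + log(s**3 + 3) + C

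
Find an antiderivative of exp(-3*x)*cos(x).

exp(-3*x)*sin(x)/10 - 3*exp(-3*x)*cos(x)/10 + C

Let I denote the integral. Integrate by parts with u = cos(x), dv = exp(-3*x) dx, so v = -exp(-3*x)/3: I = -exp(-3*x)*cos(x)/3 − (1/3)·∫ exp(-3*x)*sin(x) dx.
Apply parts again with u = sin(x), dv = exp(-3*x) dx: ∫ exp(-3*x)*sin(x) dx = -exp(-3*x)*sin(x)/3 + (1/3)·I. Substituting back brings back I: I = exp(-3*x)*sin(x)/9 - exp(-3*x)*cos(x)/3 − (1/9)·I.
Solving for I: (1 + 1/9)·I equals the remaining terms, so I = (9/10)·(exp(-3*x)*sin(x)/9 - exp(-3*x)*cos(x)/3).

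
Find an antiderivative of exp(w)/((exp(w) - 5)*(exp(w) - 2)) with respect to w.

log(exp(w) - 5)/3 - log(exp(w) - 2)/3 + C

Let u = e^w, du = e^w dw.
The integral becomes ∫ du/((u-2)(u-5)); decompose into partial fractions.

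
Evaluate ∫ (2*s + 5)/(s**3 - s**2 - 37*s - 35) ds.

Factor the denominator: (s - 7)*(s + 1)*(s + 5).
Partial-fraction decomposition: -5/(48*(s + 5)) - 3/(32*(s + 1)) + 19/(96*(s - 7)).
Integrate each term: A/(s−a) contributes A·log|s−a|.

19*log(s - 7)/96 - 3*log(s + 1)/32 - 5*log(s + 5)/48 + C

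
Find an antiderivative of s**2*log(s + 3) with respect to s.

Use integration by parts with u = log(s + 3), dv = s**2 ds.
Then du = 1/(s + 3) ds and v = s**3/3.

s**3*log(s + 3)/3 - s**3/9 + s**2/2 - 3*s + 9*log(s + 3) + C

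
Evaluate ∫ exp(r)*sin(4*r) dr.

exp(r)*sin(4*r)/17 - 4*exp(r)*cos(4*r)/17 + C

Let I denote the integral. Integrate by parts with u = sin(4*r), dv = exp(r) dr, so v = exp(r): I = exp(r)*sin(4*r) − 4·∫ exp(r)*cos(4*r) dr.
Apply parts again with u = cos(4*r), dv = exp(r) dr: ∫ exp(r)*cos(4*r) dr = exp(r)*cos(4*r) + 4·I. Substituting back brings back I: I = exp(r)*sin(4*r) - 4*exp(r)*cos(4*r) − 16·I.
Solving for I: (1 + 16)·I equals the remaining terms, so I = (1/17)·(exp(r)*sin(4*r) - 4*exp(r)*cos(4*r)).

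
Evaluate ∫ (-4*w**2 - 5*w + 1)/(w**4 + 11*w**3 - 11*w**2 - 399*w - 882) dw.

-173*log(w - 6)/1521 + 5*log(w + 3)/36 - 17*log(w + 7)/676 + 40/(13*w + 91) + C

Factor the denominator: (w - 6)*(w + 3)*(w + 7)**2.
Partial-fraction decomposition: -17/(676*(w + 7)) - 40/(13*(w + 7)**2) + 5/(36*(w + 3)) - 173/(1521*(w - 6)).
Integrate each term; A/(w−a) gives A·log|w−a|; A/(w−a)² gives −A/(w−a).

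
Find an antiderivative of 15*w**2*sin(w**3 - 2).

-5*cos(w**3 - 2) + C

Let u = w**3 - 2, so du = (3*w**2) dw.
Rewriting, the integral becomes 5·∫ sin(u) du = 5·-cos(u).
Substituting back, u = w**3 - 2.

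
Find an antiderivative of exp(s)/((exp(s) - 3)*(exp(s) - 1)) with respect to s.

Let u = e^s, du = e^s ds.
The integral becomes ∫ du/((u-1)(u-3)); decompose into partial fractions.

log(exp(s) - 3)/2 - log(exp(s) - 1)/2 + C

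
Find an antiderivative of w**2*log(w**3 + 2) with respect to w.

w**3*log(w**3 + 2)/3 - w**3/3 + 2*log(w**3 + 2)/3 + C

Let u = w**3 + 2, so du = (3*w**2) dw.
The integral becomes (1/3)·∫ log(u) du; integrate by parts with u′=log(u), dv′=du.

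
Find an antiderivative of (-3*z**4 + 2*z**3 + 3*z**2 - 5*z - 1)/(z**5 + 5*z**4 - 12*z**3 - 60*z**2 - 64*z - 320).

Factor the denominator: (z - 4)*(z + 4)*(z + 5)*(z**2 + 4).
Partial-fraction decomposition: (4*z + 357)/(580*(z**2 + 4)) - 2026/(261*(z + 5)) + 829/(160*(z + 4)) - 613/(1440*(z - 4)).
Integrate each term; A/(z−a) gives A·log|z−a|; the (Bz+D)/(z²+p²) term gives a log and an atan.

-613*log(z - 4)/1440 + 829*log(z + 4)/160 - 2026*log(z + 5)/261 + log(z**2 + 4)/290 + 357*atan(z/2)/1160 + C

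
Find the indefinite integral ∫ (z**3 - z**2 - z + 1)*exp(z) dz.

(z**3 - 4*z**2 + 7*z - 6)*exp(z) + C

Use integration by parts with u = z**3 - z**2 - z + 1, dv = exp(z) dz, so v = exp(z).
Apply parts 3 times (tabular method): alternate signs, differentiate u down to 0, integrate dv up.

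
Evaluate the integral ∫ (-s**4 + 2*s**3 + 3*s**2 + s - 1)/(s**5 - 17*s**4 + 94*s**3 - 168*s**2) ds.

Factor the denominator: s**2*(s - 7)*(s - 6)*(s - 4).
Partial-fraction decomposition: -77/(96*(s - 4)) + 751/(72*(s - 6)) - 1562/(147*(s - 7)) - 37/(14112*s) + 1/(168*s**2).
Integrate each term; A/(s−a) gives A·log|s−a|; A/(s−a)² gives −A/(s−a).

-37*log(s)/14112 - 1562*log(s - 7)/147 + 751*log(s - 6)/72 - 77*log(s - 4)/96 - 1/(168*s) + C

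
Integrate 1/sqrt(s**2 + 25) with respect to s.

log(s + sqrt(s**2 + 25)) + C

Substitute s = 5·tan(θ), so ds = 5·sec(θ)^2 dθ and the radical becomes sqrt(s**2 + 25) = 5·sec(θ) by the Pythagorean identity.
Integrate the resulting trig expression in θ, then back-substitute tan(θ) = s/5, sec(θ) = sqrt(s**2 + 25)/5 (absorbing any constant into C).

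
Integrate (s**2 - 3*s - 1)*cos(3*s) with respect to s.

Use integration by parts with u = s**2 - 3*s - 1, dv = cos(3*s) ds, so v = sin(3*s)/3.
Apply parts 2 times (tabular method): alternate signs, differentiate u down to 0, integrate dv up.

s**2*sin(3*s)/3 - s*sin(3*s) + 2*s*cos(3*s)/9 - 11*sin(3*s)/27 - cos(3*s)/3 + C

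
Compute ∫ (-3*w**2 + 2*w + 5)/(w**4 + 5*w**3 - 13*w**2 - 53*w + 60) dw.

Factor the denominator: (w - 3)*(w - 1)*(w + 4)*(w + 5).
Partial-fraction decomposition: 5/(3*(w + 5)) - 51/(35*(w + 4)) - 1/(15*(w - 1)) - 1/(7*(w - 3)).
Integrate each term: A/(w−a) contributes A·log|w−a|.

-log(w - 3)/7 - log(w - 1)/15 - 51*log(w + 4)/35 + 5*log(w + 5)/3 + C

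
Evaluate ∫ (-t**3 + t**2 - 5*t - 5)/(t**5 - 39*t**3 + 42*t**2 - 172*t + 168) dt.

Factor the denominator: (t - 6)*(t - 1)*(t + 7)*(t**2 + 4).
Partial-fraction decomposition: -(93*t + 38)/(2120*(t**2 + 4)) + 211/(2756*(t + 7)) + 1/(20*(t - 1)) - 43/(520*(t - 6)).
Integrate each term; A/(t−a) gives A·log|t−a|; the (Bt+D)/(t²+p²) term gives a log and an atan.

-43*log(t - 6)/520 + log(t - 1)/20 + 211*log(t + 7)/2756 - 93*log(t**2 + 4)/4240 - 19*atan(t/2)/2120 + C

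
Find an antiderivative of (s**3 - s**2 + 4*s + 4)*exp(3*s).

(9*s**3 - 18*s**2 + 48*s + 20)*exp(3*s)/27 + C

Use integration by parts with u = s**3 - s**2 + 4*s + 4, dv = exp(3*s) ds, so v = exp(3*s)/3.
Apply parts 3 times (tabular method): alternate signs, differentiate u down to 0, integrate dv up.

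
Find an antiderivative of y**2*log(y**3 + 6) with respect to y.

y**3*log(y**3 + 6)/3 - y**3/3 + 2*log(y**3 + 6) + C

Let u = y**3 + 6, so du = (3*y**2) dy.
The integral becomes (1/3)·∫ log(u) du; integrate by parts with u′=log(u), dv′=du.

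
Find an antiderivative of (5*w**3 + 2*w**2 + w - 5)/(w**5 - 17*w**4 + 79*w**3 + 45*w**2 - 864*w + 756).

Factor the denominator: (w - 7)*(w - 6)**2*(w - 1)*(w + 3).
Partial-fraction decomposition: -25/(648*(w + 3)) - 1/(200*(w - 1)) - 61168/(2025*(w - 6)) - 1153/(45*(w - 6)**2) + 121/(4*(w - 7)).
Integrate each term; A/(w−a) gives A·log|w−a|; A/(w−a)² gives −A/(w−a).

121*log(w - 7)/4 - 61168*log(w - 6)/2025 - log(w - 1)/200 - 25*log(w + 3)/648 + 1153/(45*w - 270) + C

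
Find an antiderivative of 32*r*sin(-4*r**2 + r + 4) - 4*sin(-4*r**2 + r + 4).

Let u = 4*r**2 - r - 4, so du = (8*r - 1) dr.
Rewriting, the integral becomes -4·∫ sin(u) du = -4·-cos(u).
Substituting back, u = 4*r**2 - r - 4.

4*cos(-4*r**2 + r + 4) + C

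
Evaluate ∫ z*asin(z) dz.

z**2*asin(z)/2 + z*sqrt(-z**2 + 1)/4 - asin(z)/4 + C

Use integration by parts with u = arcsin(z), dv = z dz.
Then du = 1/sqrt(-z**2 + 1) dz.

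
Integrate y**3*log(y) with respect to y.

Use integration by parts with u = log(y), dv = y**3 dy.
Then du = 1/y dy and v = y**4/4.

y**4*log(y)/4 - y**4/16 + C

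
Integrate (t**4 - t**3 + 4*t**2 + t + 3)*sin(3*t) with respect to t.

Use integration by parts with u = t**4 - t**3 + 4*t**2 + t + 3, dv = sin(3*t) dt, so v = -cos(3*t)/3.
Apply parts 4 times (tabular method): alternate signs, differentiate u down to 0, integrate dv up.

-t**4*cos(3*t)/3 + 4*t**3*sin(3*t)/9 + t**3*cos(3*t)/3 - t**2*sin(3*t)/3 - 8*t**2*cos(3*t)/9 + 16*t*sin(3*t)/27 - 5*t*cos(3*t)/9 + 5*sin(3*t)/27 - 65*cos(3*t)/81 + C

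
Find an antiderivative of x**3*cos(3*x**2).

x**2*sin(3*x**2)/6 + cos(3*x**2)/18 + C

Let u = x², du = 2x dx; rewrite as (1/2)∫ u^1·cos(3u) du.
Now integrate by parts 1 time.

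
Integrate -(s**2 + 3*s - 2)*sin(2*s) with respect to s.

s**2*cos(2*s)/2 - s*sin(2*s)/2 + 3*s*cos(2*s)/2 - 3*sin(2*s)/4 - 5*cos(2*s)/4 + C

Use integration by parts with u = s**2 + 3*s - 2, dv = -sin(2*s) ds, so v = cos(2*s)/2.
Apply parts 2 times (tabular method): alternate signs, differentiate u down to 0, integrate dv up.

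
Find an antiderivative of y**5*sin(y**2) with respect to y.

Let u = y², du = 2y dy; rewrite as (1/2)∫ u^2·sin(1u) du.
Now integrate by parts 2 times.

-y**4*cos(y**2)/2 + y**2*sin(y**2) + cos(y**2) + C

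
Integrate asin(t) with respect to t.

t*asin(t) + sqrt(-t**2 + 1) + C

Use integration by parts with u = arcsin(t), dv = dt.
Then du = 1/sqrt(-t**2 + 1) dt.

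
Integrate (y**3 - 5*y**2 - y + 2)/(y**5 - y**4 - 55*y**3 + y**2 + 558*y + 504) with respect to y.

Factor the denominator: (y - 7)*(y - 4)*(y + 1)*(y + 3)*(y + 6).
Partial-fraction decomposition: -194/(975*(y + 6)) + 67/(420*(y + 3)) - 3/(400*(y + 1)) + 3/(175*(y - 4)) + 31/(1040*(y - 7)).
Integrate each term: A/(y−a) contributes A·log|y−a|.

31*log(y - 7)/1040 + 3*log(y - 4)/175 - 3*log(y + 1)/400 + 67*log(y + 3)/420 - 194*log(y + 6)/975 + C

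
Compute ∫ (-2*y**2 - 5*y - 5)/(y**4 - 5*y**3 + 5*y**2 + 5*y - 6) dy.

Factor the denominator: (y - 3)*(y - 2)*(y - 1)*(y + 1).
Partial-fraction decomposition: 1/(12*(y + 1)) - 3/(y - 1) + 23/(3*(y - 2)) - 19/(4*(y - 3)).
Integrate each term: A/(y−a) contributes A·log|y−a|.

-19*log(y - 3)/4 + 23*log(y - 2)/3 - 3*log(y - 1) + log(y + 1)/12 + C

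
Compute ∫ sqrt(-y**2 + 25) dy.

y*sqrt(-y**2 + 25)/2 + 25*asin(y/5)/2 + C

Substitute y = 5·sin(θ), so dy = 5·cos(θ) dθ and the radical becomes sqrt(-y**2 + 25) = 5·cos(θ) by the Pythagorean identity.
Integrate the resulting trig expression in θ, then back-substitute θ = asin(y/5), sin(θ) = y/5, cos(θ) = sqrt(-y**2 + 25)/5 (absorbing any constant into C).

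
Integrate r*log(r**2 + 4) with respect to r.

r**2*log(r**2 + 4)/2 - r**2/2 + 2*log(r**2 + 4) + C

Let u = r**2 + 4, so du = (2*r) dr.
The integral becomes (1/2)·∫ log(u) du; integrate by parts with u′=log(u), dv′=du.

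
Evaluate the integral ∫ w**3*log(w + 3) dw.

Use integration by parts with u = log(w + 3), dv = w**3 dw.
Then du = 1/(w + 3) dw and v = w**4/4.

w**4*log(w + 3)/4 - w**4/16 + w**3/4 - 9*w**2/8 + 27*w/4 - 81*log(w + 3)/4 + C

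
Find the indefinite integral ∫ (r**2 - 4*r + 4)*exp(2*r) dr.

(2*r**2 - 10*r + 13)*exp(2*r)/4 + C

Use integration by parts with u = r**2 - 4*r + 4, dv = exp(2*r) dr, so v = exp(2*r)/2.
Apply parts 2 times (tabular method): alternate signs, differentiate u down to 0, integrate dv up.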